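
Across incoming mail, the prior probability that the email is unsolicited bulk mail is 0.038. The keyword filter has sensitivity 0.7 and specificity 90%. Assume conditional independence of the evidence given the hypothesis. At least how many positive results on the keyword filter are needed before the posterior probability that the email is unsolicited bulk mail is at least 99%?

Prior odds: 0.038 ÷ 0.962 = 19/481.
False-positive rate = 1 − 0.9 = 0.1; likelihood ratio of a positive = 0.7/0.1 = 7.
Target odds: 0.99 ÷ 0.01 = 99.
Require 7ⁿ ≥ 99 ÷ (19/481) = 47619/19.
7⁴ = 2401 falls short of 47619/19 but 7⁵ = 16807 reaches it, so n = 5.

5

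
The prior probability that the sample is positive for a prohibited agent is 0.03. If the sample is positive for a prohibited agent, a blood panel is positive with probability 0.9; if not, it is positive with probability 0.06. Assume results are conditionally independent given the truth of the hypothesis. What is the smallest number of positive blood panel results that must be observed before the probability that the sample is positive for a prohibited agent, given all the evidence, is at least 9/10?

3

Prior odds = 0.03/0.97 = 3/97.
Likelihood ratio of a positive = 0.9/0.06 = 15.
Target posterior odds = 0.9/0.1 = 9.
Require 15ⁿ ≥ 9 ÷ (3/97) = 291.
15² = 225 falls short of 291 but 15³ = 3375 reaches it, so n = 3.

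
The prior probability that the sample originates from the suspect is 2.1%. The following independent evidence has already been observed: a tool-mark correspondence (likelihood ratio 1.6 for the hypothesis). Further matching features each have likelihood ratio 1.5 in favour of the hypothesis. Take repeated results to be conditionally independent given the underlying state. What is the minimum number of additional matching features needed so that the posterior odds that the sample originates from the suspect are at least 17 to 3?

Prior odds = 0.021/0.979 = 21/979.
Bayes factor of the evidence already in hand = 1.6.
Odds after that evidence = (21/979) × 1.6 = 168/4895.
Target odds = 17/3.
Need 1.5ⁿ ≥ 17/3 ÷ (168/4895) = 83215/504.
1.5¹² = 531441/4096 falls short of 83215/504 but 1.5¹³ = 1594323/8192 reaches it, so n = 13.

13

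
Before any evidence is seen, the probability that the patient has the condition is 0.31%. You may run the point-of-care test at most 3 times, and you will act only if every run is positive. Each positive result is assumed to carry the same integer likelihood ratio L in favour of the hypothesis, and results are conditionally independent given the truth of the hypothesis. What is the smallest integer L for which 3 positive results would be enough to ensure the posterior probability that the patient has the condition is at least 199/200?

Prior odds = 0.0031/0.9969 = 31/9969.
Target odds = 0.995/0.005 = 199.
Need L³ ≥ 199 ÷ (31/9969) = 1983831/31.
39³ = 59319 < 1983831/31 ≤ 64000 = 40³, so L = 40.

40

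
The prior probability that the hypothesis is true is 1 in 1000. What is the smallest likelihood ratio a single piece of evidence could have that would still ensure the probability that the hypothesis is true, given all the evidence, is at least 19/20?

Prior odds = 0.001/0.999 = 1/999.
Target odds = 0.95/0.05 = 19.
Required Bayes factor = 19 ÷ (1/999) = 18981.

18981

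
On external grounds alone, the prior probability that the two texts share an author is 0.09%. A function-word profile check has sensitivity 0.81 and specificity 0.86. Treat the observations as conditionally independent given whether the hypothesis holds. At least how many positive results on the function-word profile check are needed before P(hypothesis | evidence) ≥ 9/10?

Prior odds: 0.0009 ÷ 0.9991 = 9/9991.
False-positive rate = 1 − 0.86 = 0.14; likelihood ratio of a positive = 0.81/0.14 = 81/14.
Target odds: 0.9 ÷ 0.1 = 9.
Need (9/9991) × (81/14)ⁿ ≥ 9, i.e. (81/14)ⁿ ≥ 9991.
(81/14)⁵ ≈6483.13 falls short of 9991 but (81/14)⁶ ≈37509.6 reaches it, so n = 6.

6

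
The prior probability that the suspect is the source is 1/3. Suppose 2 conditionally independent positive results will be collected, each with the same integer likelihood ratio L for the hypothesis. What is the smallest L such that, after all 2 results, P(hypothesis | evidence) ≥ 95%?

7

Prior odds = (1/3)/(2/3) = 0.5.
Target odds = 0.95/0.05 = 19.
Need L² ≥ 19 ÷ 0.5 = 38.
6² = 36 < 38 ≤ 49 = 7², so L = 7.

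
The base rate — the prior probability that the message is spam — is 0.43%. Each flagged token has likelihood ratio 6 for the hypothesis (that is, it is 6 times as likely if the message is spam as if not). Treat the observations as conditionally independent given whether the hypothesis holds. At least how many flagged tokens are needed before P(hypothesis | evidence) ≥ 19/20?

Prior odds = 0.0043/0.9957 = 43/9957.
Likelihood ratio per flagged token = 6.
Target odds: 0.95 ÷ 0.05 = 19.
Need (43/9957) × 6ⁿ ≥ 19, i.e. 6ⁿ ≥ 189183/43.
6⁴ = 1296 falls short of 189183/43 but 6⁵ = 7776 reaches it, so n = 5.

5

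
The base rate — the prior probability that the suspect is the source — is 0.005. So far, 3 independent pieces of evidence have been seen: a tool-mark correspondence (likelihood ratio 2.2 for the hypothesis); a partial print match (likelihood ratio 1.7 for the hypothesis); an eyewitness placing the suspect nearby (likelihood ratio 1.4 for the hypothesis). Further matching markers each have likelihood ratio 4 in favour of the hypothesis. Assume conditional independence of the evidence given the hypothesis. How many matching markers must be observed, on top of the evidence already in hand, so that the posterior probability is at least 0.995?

7

Prior odds = 0.005/0.995 = 1/199.
Combined Bayes factor of the evidence already in hand = 2.2 × 1.7 × 1.4 = 5.236.
Odds after that evidence = (1/199) × 5.236 = 1309/49750.
Target odds = 0.995/0.005 = 199.
Need 4ⁿ ≥ 199 ÷ (1309/49750) = 9900250/1309.
4⁶ = 4096 falls short of 9900250/1309 but 4⁷ = 16384 reaches it, so n = 7.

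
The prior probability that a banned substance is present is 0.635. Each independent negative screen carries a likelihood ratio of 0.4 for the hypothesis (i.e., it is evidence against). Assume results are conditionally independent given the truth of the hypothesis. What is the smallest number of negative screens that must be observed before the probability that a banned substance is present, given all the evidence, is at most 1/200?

Prior odds = 0.635/0.365 = 127/73.
Likelihood ratio per negative screen = 0.4.
Target odds: 0.005 ÷ 0.995 = 1/199.
Need (127/73) × 0.4ⁿ ≤ 1/199, i.e. 0.4ⁿ ≤ 73/25273.
0.4⁶ = 64/15625 is still above 73/25273 but 0.4⁷ = 128/78125 is at or below it, so n = 7.

7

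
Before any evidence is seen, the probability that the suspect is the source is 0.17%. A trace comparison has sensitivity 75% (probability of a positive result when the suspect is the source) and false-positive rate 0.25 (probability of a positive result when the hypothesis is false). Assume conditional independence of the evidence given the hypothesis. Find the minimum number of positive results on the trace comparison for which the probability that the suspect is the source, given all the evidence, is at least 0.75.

7

Prior odds = 0.0017/0.9983 = 17/9983.
Likelihood ratio of a positive result = 0.75/0.25 = 3.
Target posterior odds = 0.75/0.25 = 3.
Require 3ⁿ ≥ 3 ÷ (17/9983) = 29949/17.
3⁶ = 729 falls short of 29949/17 but 3⁷ = 2187 reaches it, so n = 7.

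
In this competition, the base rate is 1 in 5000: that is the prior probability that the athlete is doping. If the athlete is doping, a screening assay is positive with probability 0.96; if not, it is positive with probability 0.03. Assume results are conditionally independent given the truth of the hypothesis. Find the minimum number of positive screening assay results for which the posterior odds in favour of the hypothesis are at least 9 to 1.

4

Prior odds: 0.0002 ÷ 0.9998 = 1/4999.
Likelihood ratio of a positive = 0.96/0.03 = 32.
Target odds = 9.
Need (1/4999) × 32ⁿ ≥ 9, i.e. 32ⁿ ≥ 44991.
32³ = 32768 falls short of 44991 but 32⁴ = 1048576 reaches it, so n = 4.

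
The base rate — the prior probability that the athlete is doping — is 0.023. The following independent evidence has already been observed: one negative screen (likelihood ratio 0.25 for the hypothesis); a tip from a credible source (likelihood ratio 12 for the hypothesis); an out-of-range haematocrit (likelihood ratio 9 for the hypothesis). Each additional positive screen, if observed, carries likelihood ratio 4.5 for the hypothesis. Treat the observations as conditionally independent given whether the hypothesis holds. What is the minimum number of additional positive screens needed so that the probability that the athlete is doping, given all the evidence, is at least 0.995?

4

Prior odds = 0.023/0.977 = 23/977.
Combined Bayes factor of the evidence already in hand = 0.25 × 12 × 9 = 27.
Odds after that evidence = (23/977) × 27 = 621/977.
Target odds = 0.995/0.005 = 199.
Need 4.5ⁿ ≥ 199 ÷ (621/977) = 194423/621.
4.5³ = 91.125 falls short of 194423/621 but 4.5⁴ = 410.0625 reaches it, so n = 4.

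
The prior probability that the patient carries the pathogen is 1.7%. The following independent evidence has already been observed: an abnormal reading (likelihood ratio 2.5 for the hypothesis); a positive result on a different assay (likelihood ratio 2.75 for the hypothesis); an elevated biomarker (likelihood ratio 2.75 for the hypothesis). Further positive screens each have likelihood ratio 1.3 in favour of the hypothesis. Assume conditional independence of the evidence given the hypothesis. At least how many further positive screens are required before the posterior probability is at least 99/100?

22

Prior odds = 0.017/0.983 = 17/983.
Combined Bayes factor of the evidence already in hand = 2.5 × 2.75 × 2.75 = 18.90625.
Odds after that evidence = (17/983) × 18.90625 = 10285/31456.
Target odds = 0.99/0.01 = 99.
Need 1.3ⁿ ≥ 99 ÷ (10285/31456) = 283104/935.
1.3²¹ ≈247.065 falls short of 283104/935 but 1.3²² ≈321.184 reaches it, so n = 22.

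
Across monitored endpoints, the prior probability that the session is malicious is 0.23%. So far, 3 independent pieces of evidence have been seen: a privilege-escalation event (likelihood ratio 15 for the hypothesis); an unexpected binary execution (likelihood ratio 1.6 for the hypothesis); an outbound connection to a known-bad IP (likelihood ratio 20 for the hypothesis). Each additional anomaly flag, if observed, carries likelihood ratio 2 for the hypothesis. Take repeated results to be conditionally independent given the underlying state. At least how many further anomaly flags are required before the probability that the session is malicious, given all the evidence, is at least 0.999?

10

Prior odds = 0.0023/0.9977 = 23/9977.
Combined Bayes factor of the evidence already in hand = 15 × 1.6 × 20 = 480.
Odds after that evidence = (23/9977) × 480 = 11040/9977.
Target odds = 0.999/0.001 = 999.
Need 2ⁿ ≥ 999 ÷ (11040/9977) = 3322341/3680.
2⁹ = 512 falls short of 3322341/3680 but 2¹⁰ = 1024 reaches it, so n = 10.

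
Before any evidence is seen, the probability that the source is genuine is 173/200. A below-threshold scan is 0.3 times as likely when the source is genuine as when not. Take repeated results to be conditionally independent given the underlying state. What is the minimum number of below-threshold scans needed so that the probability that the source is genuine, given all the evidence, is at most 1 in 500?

7

Prior odds: 0.865 ÷ 0.135 = 173/27.
Likelihood ratio per below-threshold scan = 0.3.
Target odds: 0.002 ÷ 0.998 = 1/499.
Need (173/27) × 0.3ⁿ ≤ 1/499, i.e. 0.3ⁿ ≤ 27/86327.
0.3⁶ = 729/1000000 is still above 27/86327 but 0.3⁷ = 2187/10000000 is at or below it, so n = 7.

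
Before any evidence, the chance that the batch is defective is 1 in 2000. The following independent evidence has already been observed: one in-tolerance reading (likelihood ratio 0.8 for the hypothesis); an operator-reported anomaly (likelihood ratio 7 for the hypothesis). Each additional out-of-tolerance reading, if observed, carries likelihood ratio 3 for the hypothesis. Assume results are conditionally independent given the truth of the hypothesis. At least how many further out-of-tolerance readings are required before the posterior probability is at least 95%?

9

Prior odds = 0.0005/0.9995 = 1/1999.
Combined Bayes factor of the evidence already in hand = 0.8 × 7 = 5.6.
Odds after that evidence = (1/1999) × 5.6 = 28/9995.
Target odds = 0.95/0.05 = 19.
Need 3ⁿ ≥ 19 ÷ (28/9995) = 189905/28.
3⁸ = 6561 falls short of 189905/28 but 3⁹ = 19683 reaches it, so n = 9.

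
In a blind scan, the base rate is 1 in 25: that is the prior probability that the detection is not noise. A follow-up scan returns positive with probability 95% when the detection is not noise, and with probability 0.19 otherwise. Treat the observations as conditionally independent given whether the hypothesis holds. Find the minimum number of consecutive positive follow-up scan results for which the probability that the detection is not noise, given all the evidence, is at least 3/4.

Prior odds = 0.04/0.96 = 1/24.
Likelihood ratio of a positive result = 0.95/0.19 = 5.
Target odds: 0.75 ÷ 0.25 = 3.
Require 5ⁿ ≥ 3 ÷ (1/24) = 72.
5² = 25 falls short of 72 but 5³ = 125 reaches it, so n = 3.

3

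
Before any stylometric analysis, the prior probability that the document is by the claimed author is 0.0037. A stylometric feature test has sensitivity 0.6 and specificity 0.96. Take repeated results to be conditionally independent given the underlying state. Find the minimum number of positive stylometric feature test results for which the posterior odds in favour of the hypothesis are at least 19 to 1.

Prior odds = 0.0037/0.9963 = 37/9963.
False-positive rate = 1 − 0.96 = 0.04; likelihood ratio of a positive = 0.6/0.04 = 15.
Target odds = 19.
Need (37/9963) × 15ⁿ ≥ 19, i.e. 15ⁿ ≥ 189297/37.
15³ = 3375 falls short of 189297/37 but 15⁴ = 50625 reaches it, so n = 4.

4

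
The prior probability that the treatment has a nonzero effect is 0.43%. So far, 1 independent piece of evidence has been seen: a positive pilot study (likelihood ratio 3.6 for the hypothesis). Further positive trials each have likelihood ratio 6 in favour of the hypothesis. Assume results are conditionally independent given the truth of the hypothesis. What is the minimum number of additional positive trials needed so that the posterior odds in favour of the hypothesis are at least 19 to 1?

Prior odds = 0.0043/0.9957 = 43/9957.
Bayes factor of the evidence already in hand = 3.6.
Odds after that evidence = (43/9957) × 3.6 = 258/16595.
Target odds = 19.
Need 6ⁿ ≥ 19 ÷ (258/16595) = 315305/258.
6³ = 216 falls short of 315305/258 but 6⁴ = 1296 reaches it, so n = 4.

4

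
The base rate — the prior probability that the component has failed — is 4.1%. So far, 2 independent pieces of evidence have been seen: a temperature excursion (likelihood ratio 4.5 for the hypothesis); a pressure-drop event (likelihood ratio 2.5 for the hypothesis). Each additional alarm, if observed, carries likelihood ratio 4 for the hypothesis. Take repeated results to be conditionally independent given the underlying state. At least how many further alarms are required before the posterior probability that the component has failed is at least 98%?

4

Prior odds = 0.041/0.959 = 41/959.
Combined Bayes factor of the evidence already in hand = 4.5 × 2.5 = 11.25.
Odds after that evidence = (41/959) × 11.25 = 1845/3836.
Target odds = 0.98/0.02 = 49.
Need 4ⁿ ≥ 49 ÷ (1845/3836) = 187964/1845.
4³ = 64 falls short of 187964/1845 but 4⁴ = 256 reaches it, so n = 4.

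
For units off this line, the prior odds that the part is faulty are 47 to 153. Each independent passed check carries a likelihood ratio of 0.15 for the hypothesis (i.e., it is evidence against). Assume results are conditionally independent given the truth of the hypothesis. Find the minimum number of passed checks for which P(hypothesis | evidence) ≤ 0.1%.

4

Prior odds = 47/153.
Likelihood ratio per passed check = 0.15.
Target posterior odds = 0.001/0.999 = 1/999.
Need (47/153) × 0.15ⁿ ≤ 1/999, i.e. 0.15ⁿ ≤ 17/5217.
0.15³ = 0.003375 is still above 17/5217 but 0.15⁴ = 81/160000 is at or below it, so n = 4.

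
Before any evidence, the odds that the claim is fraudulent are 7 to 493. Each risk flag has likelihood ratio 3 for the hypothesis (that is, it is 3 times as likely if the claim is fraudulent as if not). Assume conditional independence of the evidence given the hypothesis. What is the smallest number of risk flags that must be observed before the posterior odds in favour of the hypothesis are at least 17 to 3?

6

Prior odds = 7/493.
Likelihood ratio per risk flag = 3.
Target odds = 17/3.
Require 3ⁿ ≥ 17/3 ÷ (7/493) = 8381/21.
3⁵ = 243 falls short of 8381/21 but 3⁶ = 729 reaches it, so n = 6.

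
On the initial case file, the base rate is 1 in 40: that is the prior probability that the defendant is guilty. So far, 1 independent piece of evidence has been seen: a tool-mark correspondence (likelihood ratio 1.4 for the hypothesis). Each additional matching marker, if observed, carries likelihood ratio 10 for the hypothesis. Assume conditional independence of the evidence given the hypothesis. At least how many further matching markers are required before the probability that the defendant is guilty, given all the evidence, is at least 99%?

Prior odds = 0.025/0.975 = 1/39.
Bayes factor of the evidence already in hand = 1.4.
Odds after that evidence = (1/39) × 1.4 = 7/195.
Target odds = 0.99/0.01 = 99.
Need 10ⁿ ≥ 99 ÷ (7/195) = 19305/7.
10³ = 1000 falls short of 19305/7 but 10⁴ = 10000 reaches it, so n = 4.

4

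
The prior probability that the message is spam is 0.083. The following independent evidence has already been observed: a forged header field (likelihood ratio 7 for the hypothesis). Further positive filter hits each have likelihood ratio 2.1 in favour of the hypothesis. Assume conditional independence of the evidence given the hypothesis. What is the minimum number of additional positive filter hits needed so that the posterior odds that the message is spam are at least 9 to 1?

Prior odds = 0.083/0.917 = 83/917.
Bayes factor of the evidence already in hand = 7.
Odds after that evidence = (83/917) × 7 = 83/131.
Target odds = 9.
Need 2.1ⁿ ≥ 9 ÷ (83/131) = 1179/83.
2.1³ = 9.261 falls short of 1179/83 but 2.1⁴ = 19.4481 reaches it, so n = 4.

4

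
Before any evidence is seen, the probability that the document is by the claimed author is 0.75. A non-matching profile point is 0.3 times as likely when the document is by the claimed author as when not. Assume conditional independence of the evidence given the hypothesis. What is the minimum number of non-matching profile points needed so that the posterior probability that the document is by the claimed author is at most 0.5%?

6

Prior odds = 0.75/0.25 = 3.
Likelihood ratio per non-matching profile point = 0.3.
Target odds: 0.005 ÷ 0.995 = 1/199.
Require 0.3ⁿ ≤ 1/199 ÷ 3 = 1/597.
0.3⁵ = 243/100000 is still above 1/597 but 0.3⁶ = 729/1000000 is at or below it, so n = 6.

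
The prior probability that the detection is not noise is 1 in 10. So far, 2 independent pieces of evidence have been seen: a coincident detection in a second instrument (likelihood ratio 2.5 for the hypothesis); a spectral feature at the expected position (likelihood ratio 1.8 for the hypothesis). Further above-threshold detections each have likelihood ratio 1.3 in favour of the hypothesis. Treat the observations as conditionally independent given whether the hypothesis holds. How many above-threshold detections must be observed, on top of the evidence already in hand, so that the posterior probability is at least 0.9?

12

Prior odds = 0.1/0.9 = 1/9.
Combined Bayes factor of the evidence already in hand = 2.5 × 1.8 = 4.5.
Odds after that evidence = (1/9) × 4.5 = 0.5.
Target odds = 0.9/0.1 = 9.
Need 1.3ⁿ ≥ 9 ÷ 0.5 = 18.
1.3¹¹ ≈17.9216 falls short of 18 but 1.3¹² ≈23.2981 reaches it, so n = 12.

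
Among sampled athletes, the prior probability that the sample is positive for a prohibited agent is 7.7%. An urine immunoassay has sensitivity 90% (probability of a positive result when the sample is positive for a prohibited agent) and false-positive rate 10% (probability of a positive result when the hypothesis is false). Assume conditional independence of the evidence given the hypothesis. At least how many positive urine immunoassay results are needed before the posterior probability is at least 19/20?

Prior odds: 0.077 ÷ 0.923 = 77/923.
Likelihood ratio of a positive result = 0.9/0.1 = 9.
Target odds: 0.95 ÷ 0.05 = 19.
Require 9ⁿ ≥ 19 ÷ (77/923) = 17537/77.
9² = 81 falls short of 17537/77 but 9³ = 729 reaches it, so n = 3.

3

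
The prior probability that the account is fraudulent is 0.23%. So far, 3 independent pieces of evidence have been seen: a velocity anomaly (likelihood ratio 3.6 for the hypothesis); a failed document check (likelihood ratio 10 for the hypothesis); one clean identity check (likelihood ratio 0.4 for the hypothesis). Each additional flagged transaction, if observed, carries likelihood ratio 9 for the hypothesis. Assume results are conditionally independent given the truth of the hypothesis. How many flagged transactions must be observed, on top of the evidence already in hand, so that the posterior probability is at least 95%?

Prior odds = 0.0023/0.9977 = 23/9977.
Combined Bayes factor of the evidence already in hand = 3.6 × 10 × 0.4 = 14.4.
Odds after that evidence = (23/9977) × 14.4 = 1656/49885.
Target odds = 0.95/0.05 = 19.
Need 9ⁿ ≥ 19 ÷ (1656/49885) = 947815/1656.
9² = 81 falls short of 947815/1656 but 9³ = 729 reaches it, so n = 3.

3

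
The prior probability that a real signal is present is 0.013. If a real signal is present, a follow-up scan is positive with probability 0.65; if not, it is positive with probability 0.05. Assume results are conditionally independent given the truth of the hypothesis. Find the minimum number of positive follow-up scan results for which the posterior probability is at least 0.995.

4

Prior odds = 0.013/0.987 = 13/987.
Likelihood ratio of a positive = 0.65/0.05 = 13.
Target odds: 0.995 ÷ 0.005 = 199.
Require 13ⁿ ≥ 199 ÷ (13/987) = 196413/13.
13³ = 2197 falls short of 196413/13 but 13⁴ = 28561 reaches it, so n = 4.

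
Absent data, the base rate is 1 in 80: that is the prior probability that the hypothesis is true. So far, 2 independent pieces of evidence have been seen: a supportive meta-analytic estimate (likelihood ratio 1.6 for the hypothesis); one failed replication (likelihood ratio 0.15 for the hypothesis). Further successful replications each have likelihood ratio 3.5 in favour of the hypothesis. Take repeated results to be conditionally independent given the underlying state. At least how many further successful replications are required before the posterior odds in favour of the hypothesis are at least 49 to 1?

Prior odds = 0.0125/0.9875 = 1/79.
Combined Bayes factor of the evidence already in hand = 1.6 × 0.15 = 0.24.
Odds after that evidence = (1/79) × 0.24 = 6/1975.
Target odds = 49.
Need 3.5ⁿ ≥ 49 ÷ (6/1975) = 96775/6.
3.5⁷ = 823543/128 falls short of 96775/6 but 3.5⁸ = 5764801/256 reaches it, so n = 8.

8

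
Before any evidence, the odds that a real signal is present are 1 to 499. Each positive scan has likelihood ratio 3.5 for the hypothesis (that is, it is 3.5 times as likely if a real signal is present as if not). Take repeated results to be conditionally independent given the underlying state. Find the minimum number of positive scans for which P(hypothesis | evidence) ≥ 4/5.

7

Prior odds = 1/499.
Likelihood ratio per positive scan = 3.5.
Target posterior odds = 0.8/0.2 = 4.
Require 3.5ⁿ ≥ 4 ÷ (1/499) = 1996.
3.5⁶ = 1838.265625 falls short of 1996 but 3.5⁷ = 823543/128 reaches it, so n = 7.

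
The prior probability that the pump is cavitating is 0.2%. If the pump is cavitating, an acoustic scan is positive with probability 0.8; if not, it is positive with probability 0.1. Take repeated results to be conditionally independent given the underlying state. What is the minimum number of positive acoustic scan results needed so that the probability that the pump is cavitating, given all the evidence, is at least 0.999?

Prior odds = 0.002/0.998 = 1/499.
Likelihood ratio of a positive = 0.8/0.1 = 8.
Target odds: 0.999 ÷ 0.001 = 999.
Require 8ⁿ ≥ 999 ÷ (1/499) = 498501.
8⁶ = 262144 falls short of 498501 but 8⁷ = 2097152 reaches it, so n = 7.

7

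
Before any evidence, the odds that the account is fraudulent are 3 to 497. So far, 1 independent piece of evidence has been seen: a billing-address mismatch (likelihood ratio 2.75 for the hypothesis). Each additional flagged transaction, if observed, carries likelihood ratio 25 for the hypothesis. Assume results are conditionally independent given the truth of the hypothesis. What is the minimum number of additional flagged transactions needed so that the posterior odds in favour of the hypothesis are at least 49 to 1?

Prior odds = 3/497.
Bayes factor of the evidence already in hand = 2.75.
Odds after that evidence = (3/497) × 2.75 = 33/1988.
Target odds = 49.
Need 25ⁿ ≥ 49 ÷ (33/1988) = 97412/33.
25² = 625 falls short of 97412/33 but 25³ = 15625 reaches it, so n = 3.

3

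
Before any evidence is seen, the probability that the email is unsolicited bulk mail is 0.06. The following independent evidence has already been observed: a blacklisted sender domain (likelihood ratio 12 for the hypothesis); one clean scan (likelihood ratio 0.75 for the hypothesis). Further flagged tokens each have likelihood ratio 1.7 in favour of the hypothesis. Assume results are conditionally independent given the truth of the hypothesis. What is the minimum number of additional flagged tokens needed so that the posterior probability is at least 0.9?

6

Prior odds = 0.06/0.94 = 3/47.
Combined Bayes factor of the evidence already in hand = 12 × 0.75 = 9.
Odds after that evidence = (3/47) × 9 = 27/47.
Target odds = 0.9/0.1 = 9.
Need 1.7ⁿ ≥ 9 ÷ (27/47) = 47/3.
1.7⁵ = 1419857/100000 falls short of 47/3 but 1.7⁶ = 24137569/1000000 reaches it, so n = 6.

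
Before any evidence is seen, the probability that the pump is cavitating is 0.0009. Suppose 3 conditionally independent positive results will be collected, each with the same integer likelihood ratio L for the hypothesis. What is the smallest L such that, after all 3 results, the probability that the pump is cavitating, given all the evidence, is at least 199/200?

61

Prior odds = 0.0009/0.9991 = 9/9991.
Target odds = 0.995/0.005 = 199.
Need L³ ≥ 199 ÷ (9/9991) = 1988209/9.
60³ = 216000 < 1988209/9 ≤ 226981 = 61³, so L = 61.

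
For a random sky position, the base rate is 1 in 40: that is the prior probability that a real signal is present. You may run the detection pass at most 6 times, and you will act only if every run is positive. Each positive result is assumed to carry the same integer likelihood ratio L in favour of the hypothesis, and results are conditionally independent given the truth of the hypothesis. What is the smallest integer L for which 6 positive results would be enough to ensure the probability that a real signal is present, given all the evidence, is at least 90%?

3

Prior odds = 0.025/0.975 = 1/39.
Target odds = 0.9/0.1 = 9.
Need L⁶ ≥ 9 ÷ (1/39) = 351.
2⁶ = 64 < 351 ≤ 729 = 3⁶, so L = 3.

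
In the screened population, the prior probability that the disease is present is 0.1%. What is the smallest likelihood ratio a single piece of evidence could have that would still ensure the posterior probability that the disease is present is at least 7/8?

Prior odds = 0.001/0.999 = 1/999.
Target odds = 0.875/0.125 = 7.
Required Bayes factor = 7 ÷ (1/999) = 6993.

6993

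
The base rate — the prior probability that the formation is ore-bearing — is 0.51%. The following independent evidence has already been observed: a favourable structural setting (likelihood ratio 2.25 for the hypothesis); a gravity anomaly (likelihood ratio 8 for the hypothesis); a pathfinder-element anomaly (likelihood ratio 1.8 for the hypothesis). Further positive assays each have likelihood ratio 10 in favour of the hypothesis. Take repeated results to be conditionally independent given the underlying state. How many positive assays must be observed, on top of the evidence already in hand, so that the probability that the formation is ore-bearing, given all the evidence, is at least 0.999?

4

Prior odds = 0.0051/0.9949 = 51/9949.
Combined Bayes factor of the evidence already in hand = 2.25 × 8 × 1.8 = 32.4.
Odds after that evidence = (51/9949) × 32.4 = 8262/49745.
Target odds = 0.999/0.001 = 999.
Need 10ⁿ ≥ 999 ÷ (8262/49745) = 1840565/306.
10³ = 1000 falls short of 1840565/306 but 10⁴ = 10000 reaches it, so n = 4.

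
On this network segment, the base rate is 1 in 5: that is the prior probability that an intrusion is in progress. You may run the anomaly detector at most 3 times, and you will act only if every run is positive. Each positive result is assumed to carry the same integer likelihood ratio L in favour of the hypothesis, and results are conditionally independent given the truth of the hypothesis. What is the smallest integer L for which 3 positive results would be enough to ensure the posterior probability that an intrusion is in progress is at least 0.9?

Prior odds = 0.2/0.8 = 0.25.
Target odds = 0.9/0.1 = 9.
Need L³ ≥ 9 ÷ 0.25 = 36.
3³ = 27 < 36 ≤ 64 = 4³, so L = 4.

4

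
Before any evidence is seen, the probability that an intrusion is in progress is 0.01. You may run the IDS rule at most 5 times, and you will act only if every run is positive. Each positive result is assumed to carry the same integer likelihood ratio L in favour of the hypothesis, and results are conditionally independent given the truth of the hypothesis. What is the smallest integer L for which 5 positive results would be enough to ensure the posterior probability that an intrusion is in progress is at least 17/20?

Prior odds = 0.01/0.99 = 1/99.
Target odds = 0.85/0.15 = 17/3.
Need L⁵ ≥ 17/3 ÷ (1/99) = 561.
3⁵ = 243 < 561 ≤ 1024 = 4⁵, so L = 4.

4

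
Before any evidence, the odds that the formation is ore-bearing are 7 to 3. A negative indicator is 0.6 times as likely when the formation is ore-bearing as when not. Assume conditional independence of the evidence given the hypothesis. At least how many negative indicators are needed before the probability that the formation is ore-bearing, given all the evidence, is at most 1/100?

11

Prior odds = 7/3.
Likelihood ratio per negative indicator = 0.6.
Target posterior odds = 0.01/0.99 = 1/99.
Require 0.6ⁿ ≤ 1/99 ÷ (7/3) = 1/231.
0.6¹⁰ = 59049/9765625 is still above 1/231 but 0.6¹¹ = 177147/48828125 is at or below it, so n = 11.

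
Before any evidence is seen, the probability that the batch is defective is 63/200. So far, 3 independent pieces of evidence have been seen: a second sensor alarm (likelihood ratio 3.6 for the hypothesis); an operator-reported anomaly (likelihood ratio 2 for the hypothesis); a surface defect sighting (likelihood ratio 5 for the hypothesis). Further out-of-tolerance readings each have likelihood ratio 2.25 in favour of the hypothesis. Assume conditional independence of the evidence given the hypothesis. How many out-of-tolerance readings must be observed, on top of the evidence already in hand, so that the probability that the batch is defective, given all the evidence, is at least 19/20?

1

Prior odds = 0.315/0.685 = 63/137.
Combined Bayes factor of the evidence already in hand = 3.6 × 2 × 5 = 36.
Odds after that evidence = (63/137) × 36 = 2268/137.
Target odds = 0.95/0.05 = 19.
Need 2.25ⁿ ≥ 19 ÷ (2268/137) = 2603/2268.
2.25¹ = 2.25, which meets the required 2603/2268; so n = 1.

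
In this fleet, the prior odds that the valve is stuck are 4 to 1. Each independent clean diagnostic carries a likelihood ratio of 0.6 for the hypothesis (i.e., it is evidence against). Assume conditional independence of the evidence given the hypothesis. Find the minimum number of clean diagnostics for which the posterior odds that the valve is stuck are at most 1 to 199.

Prior odds = 4.
Likelihood ratio per clean diagnostic = 0.6.
Target odds = 1/199.
Need 4 × 0.6ⁿ ≤ 1/199, i.e. 0.6ⁿ ≤ 1/796.
0.6¹³ ≈0.00130607 is still above 1/796 but 0.6¹⁴ ≈0.000783642 is at or below it, so n = 14.

14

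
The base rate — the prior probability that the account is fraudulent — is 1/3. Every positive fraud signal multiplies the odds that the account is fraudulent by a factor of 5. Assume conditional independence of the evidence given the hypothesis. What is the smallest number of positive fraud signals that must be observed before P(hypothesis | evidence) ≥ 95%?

Prior odds: (1/3) ÷ (2/3) = 0.5.
Likelihood ratio per positive fraud signal = 5.
Target odds: 0.95 ÷ 0.05 = 19.
Require 5ⁿ ≥ 19 ÷ 0.5 = 38.
5² = 25 falls short of 38 but 5³ = 125 reaches it, so n = 3.

3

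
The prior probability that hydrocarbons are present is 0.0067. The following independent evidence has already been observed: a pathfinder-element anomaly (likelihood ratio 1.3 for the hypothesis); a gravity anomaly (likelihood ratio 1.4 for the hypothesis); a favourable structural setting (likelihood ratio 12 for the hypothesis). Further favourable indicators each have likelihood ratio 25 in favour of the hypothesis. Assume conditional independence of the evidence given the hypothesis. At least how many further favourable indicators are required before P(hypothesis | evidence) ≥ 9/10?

Prior odds = 0.0067/0.9933 = 67/9933.
Combined Bayes factor of the evidence already in hand = 1.3 × 1.4 × 12 = 21.84.
Odds after that evidence = (67/9933) × 21.84 = 1742/11825.
Target odds = 0.9/0.1 = 9.
Need 25ⁿ ≥ 9 ÷ (1742/11825) = 106425/1742.
25¹ = 25 falls short of 106425/1742 but 25² = 625 reaches it, so n = 2.

2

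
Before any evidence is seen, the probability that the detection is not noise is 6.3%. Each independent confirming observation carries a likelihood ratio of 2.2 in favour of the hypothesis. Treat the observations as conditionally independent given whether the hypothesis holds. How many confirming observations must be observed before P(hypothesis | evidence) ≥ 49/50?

Prior odds: 0.063 ÷ 0.937 = 63/937.
Likelihood ratio per confirming observation = 2.2.
Target odds: 0.98 ÷ 0.02 = 49.
Require 2.2ⁿ ≥ 49 ÷ (63/937) = 6559/9.
2.2⁸ = 214358881/390625 falls short of 6559/9 but 2.2⁹ ≈1207.27 reaches it, so n = 9.

9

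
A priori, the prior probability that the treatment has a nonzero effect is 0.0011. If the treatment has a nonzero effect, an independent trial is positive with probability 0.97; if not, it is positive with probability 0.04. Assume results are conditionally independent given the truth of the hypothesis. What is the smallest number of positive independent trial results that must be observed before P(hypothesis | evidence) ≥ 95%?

Prior odds: 0.0011 ÷ 0.9989 = 11/9989.
Likelihood ratio of a positive = 0.97/0.04 = 24.25.
Target posterior odds = 0.95/0.05 = 19.
Need (11/9989) × 24.25ⁿ ≥ 19, i.e. 24.25ⁿ ≥ 189791/11.
24.25³ = 912673/64 falls short of 189791/11 but 24.25⁴ = 88529281/256 reaches it, so n = 4.

4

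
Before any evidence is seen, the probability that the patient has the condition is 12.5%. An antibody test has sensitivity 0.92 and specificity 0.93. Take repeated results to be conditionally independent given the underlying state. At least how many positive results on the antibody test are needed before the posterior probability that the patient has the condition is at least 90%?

2

Prior odds: 0.125 ÷ 0.875 = 1/7.
False-positive rate = 1 − 0.93 = 0.07; likelihood ratio of a positive = 0.92/0.07 = 92/7.
Target posterior odds = 0.9/0.1 = 9.
Need (1/7) × (92/7)ⁿ ≥ 9, i.e. (92/7)ⁿ ≥ 63.
(92/7)¹ = 92/7 falls short of 63 but (92/7)² = 8464/49 reaches it, so n = 2.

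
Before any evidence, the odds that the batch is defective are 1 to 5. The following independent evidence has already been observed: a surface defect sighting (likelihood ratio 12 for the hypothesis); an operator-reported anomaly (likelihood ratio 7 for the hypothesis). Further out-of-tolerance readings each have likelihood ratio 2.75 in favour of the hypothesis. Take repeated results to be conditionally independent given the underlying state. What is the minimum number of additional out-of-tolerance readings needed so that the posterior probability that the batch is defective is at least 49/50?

2

Prior odds = 0.2.
Combined Bayes factor of the evidence already in hand = 12 × 7 = 84.
Odds after that evidence = 0.2 × 84 = 16.8.
Target odds = 0.98/0.02 = 49.
Need 2.75ⁿ ≥ 49 ÷ 16.8 = 35/12.
2.75¹ = 2.75 falls short of 35/12 but 2.75² = 7.5625 reaches it, so n = 2.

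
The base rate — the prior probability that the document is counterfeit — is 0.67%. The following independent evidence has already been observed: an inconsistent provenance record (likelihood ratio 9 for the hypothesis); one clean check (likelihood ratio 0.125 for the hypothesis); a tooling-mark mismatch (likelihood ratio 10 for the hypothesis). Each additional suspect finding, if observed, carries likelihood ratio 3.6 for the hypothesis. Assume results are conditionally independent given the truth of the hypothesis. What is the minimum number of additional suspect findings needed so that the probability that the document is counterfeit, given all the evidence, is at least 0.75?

Prior odds = 0.0067/0.9933 = 67/9933.
Combined Bayes factor of the evidence already in hand = 9 × 0.125 × 10 = 11.25.
Odds after that evidence = (67/9933) × 11.25 = 1005/13244.
Target odds = 0.75/0.25 = 3.
Need 3.6ⁿ ≥ 3 ÷ (1005/13244) = 13244/335.
3.6² = 12.96 falls short of 13244/335 but 3.6³ = 46.656 reaches it, so n = 3.

3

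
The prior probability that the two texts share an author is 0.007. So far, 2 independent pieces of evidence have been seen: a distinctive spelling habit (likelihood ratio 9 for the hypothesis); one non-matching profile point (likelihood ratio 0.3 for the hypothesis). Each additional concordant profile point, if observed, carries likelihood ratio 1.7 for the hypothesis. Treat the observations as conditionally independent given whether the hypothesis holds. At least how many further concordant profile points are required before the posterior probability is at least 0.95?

Prior odds = 0.007/0.993 = 7/993.
Combined Bayes factor of the evidence already in hand = 9 × 0.3 = 2.7.
Odds after that evidence = (7/993) × 2.7 = 63/3310.
Target odds = 0.95/0.05 = 19.
Need 1.7ⁿ ≥ 19 ÷ (63/3310) = 62890/63.
1.7¹³ ≈990.458 falls short of 62890/63 but 1.7¹⁴ ≈1683.78 reaches it, so n = 14.

14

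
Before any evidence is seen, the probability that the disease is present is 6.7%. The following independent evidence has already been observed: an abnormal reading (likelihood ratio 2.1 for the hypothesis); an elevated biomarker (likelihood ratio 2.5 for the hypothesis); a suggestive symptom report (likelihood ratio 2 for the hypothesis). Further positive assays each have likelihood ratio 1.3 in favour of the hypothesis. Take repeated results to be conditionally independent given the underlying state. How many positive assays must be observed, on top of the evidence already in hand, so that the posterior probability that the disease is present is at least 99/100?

Prior odds = 0.067/0.933 = 67/933.
Combined Bayes factor of the evidence already in hand = 2.1 × 2.5 × 2 = 10.5.
Odds after that evidence = (67/933) × 10.5 = 469/622.
Target odds = 0.99/0.01 = 99.
Need 1.3ⁿ ≥ 99 ÷ (469/622) = 61578/469.
1.3¹⁸ ≈112.455 falls short of 61578/469 but 1.3¹⁹ ≈146.192 reaches it, so n = 19.

19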